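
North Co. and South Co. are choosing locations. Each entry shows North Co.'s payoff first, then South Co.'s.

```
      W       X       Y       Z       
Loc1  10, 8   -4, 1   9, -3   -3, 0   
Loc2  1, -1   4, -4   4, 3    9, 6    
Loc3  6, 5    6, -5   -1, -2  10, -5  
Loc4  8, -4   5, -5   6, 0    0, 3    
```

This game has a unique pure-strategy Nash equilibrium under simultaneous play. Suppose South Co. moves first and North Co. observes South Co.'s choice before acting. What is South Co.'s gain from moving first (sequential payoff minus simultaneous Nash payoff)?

0

Solve by backward induction (South Co. leads).
- W: North Co. compares 10, 1, 6, 8 and picks Loc1; South Co. would get 8.
- X: North Co. compares -4, 4, 6, 5 and picks Loc3; South Co. would get -5.
- Y: North Co. compares 9, 4, -1, 6 and picks Loc1; South Co. would get -3.
- Z: North Co. compares -3, 9, 10, 0 and picks Loc3; South Co. would get -5.
South Co.'s induced payoffs are 8, -5, -3, -5, so South Co. commits to W. Subgame-perfect outcome: (Loc1, W) with payoffs (10, 8).
Now find the simultaneous Nash equilibrium.
North Co.'s best replies: W→Loc1; X→Loc3; Y→Loc1; Z→Loc3.
South Co.'s best replies: Loc1→W; Loc2→Z; Loc3→W; Loc4→Z.
The unique mutual best reply is (Loc1, W), giving (10, 8).
South Co.'s commitment gain: 8 − 8 = 0.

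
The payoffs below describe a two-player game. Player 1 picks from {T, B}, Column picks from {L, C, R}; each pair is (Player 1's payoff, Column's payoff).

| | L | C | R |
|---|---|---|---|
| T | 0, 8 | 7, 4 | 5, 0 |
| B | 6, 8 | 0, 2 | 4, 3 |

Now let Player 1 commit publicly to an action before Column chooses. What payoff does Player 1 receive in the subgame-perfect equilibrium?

6

Solve by backward induction (Player 1 leads).
- T → Column plays L (best of 8, 4, 0); Player 1 gets 0.
- B → Column plays L (best of 8, 2, 3); Player 1 gets 6.
Player 1's induced payoffs are 0, 6, so Player 1 commits to B. Subgame-perfect outcome: (B, L) with payoffs (6, 8).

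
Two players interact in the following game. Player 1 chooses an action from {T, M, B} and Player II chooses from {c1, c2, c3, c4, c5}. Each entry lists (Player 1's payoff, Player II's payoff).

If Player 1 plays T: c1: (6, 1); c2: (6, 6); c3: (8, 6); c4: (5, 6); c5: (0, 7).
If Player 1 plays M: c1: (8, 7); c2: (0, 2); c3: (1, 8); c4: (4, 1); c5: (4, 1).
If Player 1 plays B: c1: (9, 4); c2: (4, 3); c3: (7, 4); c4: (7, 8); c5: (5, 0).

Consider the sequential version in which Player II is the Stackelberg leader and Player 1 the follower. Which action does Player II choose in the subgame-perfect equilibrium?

c4

Solve by backward induction (Player II leads).
- c1: BR = B, leader payoff 4.
- c2: BR = T, leader payoff 6.
- c3: BR = T, leader payoff 6.
- c4: BR = B, leader payoff 8.
- c5: BR = B, leader payoff 0.
Maximizing over 4, 6, 6, 8, 0, Player II chooses c4. Subgame-perfect outcome: (B, c4) with payoffs (7, 8).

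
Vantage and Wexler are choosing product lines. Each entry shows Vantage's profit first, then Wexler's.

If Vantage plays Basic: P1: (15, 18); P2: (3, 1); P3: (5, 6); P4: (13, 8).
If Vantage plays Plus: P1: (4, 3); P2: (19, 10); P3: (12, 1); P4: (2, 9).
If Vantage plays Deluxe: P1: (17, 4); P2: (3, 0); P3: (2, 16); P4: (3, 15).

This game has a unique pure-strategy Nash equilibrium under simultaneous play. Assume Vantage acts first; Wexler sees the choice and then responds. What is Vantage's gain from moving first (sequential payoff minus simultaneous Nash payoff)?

0

Solve by backward induction (Vantage leads).
- Basic: Wexler compares 18, 1, 6, 8 and picks P1; Vantage would get 15.
- Plus: Wexler compares 3, 10, 1, 9 and picks P2; Vantage would get 19.
- Deluxe: Wexler compares 4, 0, 16, 15 and picks P3; Vantage would get 2.
Vantage's induced payoffs are 15, 19, 2, so Vantage commits to Plus. Subgame-perfect outcome: (Plus, P2) with payoffs (19, 10).
Under simultaneous play:
Vantage's best replies: P1→Deluxe; P2→Plus; P3→Plus; P4→Basic.
Wexler's best replies: Basic→P1; Plus→P2; Deluxe→P3.
The unique mutual best reply is (Plus, P2), giving (19, 10).
Vantage's commitment gain: 19 − 19 = 0.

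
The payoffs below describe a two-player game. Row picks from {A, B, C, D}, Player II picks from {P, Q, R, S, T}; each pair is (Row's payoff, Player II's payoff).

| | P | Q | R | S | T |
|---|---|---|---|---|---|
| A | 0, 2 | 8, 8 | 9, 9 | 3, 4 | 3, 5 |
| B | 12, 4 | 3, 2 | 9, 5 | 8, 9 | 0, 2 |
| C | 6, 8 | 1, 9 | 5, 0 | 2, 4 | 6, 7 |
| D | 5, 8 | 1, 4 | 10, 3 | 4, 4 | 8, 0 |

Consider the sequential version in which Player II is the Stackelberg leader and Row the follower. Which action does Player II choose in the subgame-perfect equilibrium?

Solve by backward induction (Player II leads).
- P → Row plays B (best of 0, 12, 6, 5); Player II gets 4.
- Q → Row plays A (best of 8, 3, 1, 1); Player II gets 8.
- R → Row plays D (best of 9, 9, 5, 10); Player II gets 3.
- S → Row plays B (best of 3, 8, 2, 4); Player II gets 9.
- T → Row plays D (best of 3, 0, 6, 8); Player II gets 0.
Maximizing over 4, 8, 3, 9, 0, Player II chooses S. Subgame-perfect outcome: (B, S) with payoffs (8, 9).

S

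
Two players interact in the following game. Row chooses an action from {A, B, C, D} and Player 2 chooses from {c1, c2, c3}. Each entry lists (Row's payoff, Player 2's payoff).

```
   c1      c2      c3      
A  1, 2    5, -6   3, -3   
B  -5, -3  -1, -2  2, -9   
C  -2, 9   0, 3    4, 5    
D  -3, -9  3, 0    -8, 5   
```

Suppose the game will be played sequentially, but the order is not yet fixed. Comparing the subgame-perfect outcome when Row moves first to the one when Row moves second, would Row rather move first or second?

second

If Row leads: Player 2's best replies are A→c1, B→c2, C→c1, D→c3; Row's induced payoffs 1, -1, -2, -8; outcome (A, c1), payoffs (1, 2).
If Player 2 leads: Row's best replies are c1→A, c2→A, c3→C; Player 2's induced payoffs 2, -6, 5; outcome (C, c3), payoffs (4, 5).
Row gets 1 moving first and 4 moving second, so Row prefers to move second.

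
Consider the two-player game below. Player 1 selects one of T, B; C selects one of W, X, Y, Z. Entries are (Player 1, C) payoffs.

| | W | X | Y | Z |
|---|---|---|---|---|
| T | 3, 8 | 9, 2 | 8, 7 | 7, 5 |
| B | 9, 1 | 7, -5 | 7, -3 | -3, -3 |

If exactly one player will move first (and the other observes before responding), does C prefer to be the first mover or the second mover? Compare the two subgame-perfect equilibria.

If Player 1 leads: C's best replies are T→W, B→W; Player 1's induced payoffs 3, 9; outcome (B, W), payoffs (9, 1).
If C leads: Player 1's best replies are W→B, X→T, Y→T, Z→T; C's induced payoffs 1, 2, 7, 5; outcome (T, Y), payoffs (8, 7).
C gets 7 moving first and 1 moving second, so C prefers to move first.

first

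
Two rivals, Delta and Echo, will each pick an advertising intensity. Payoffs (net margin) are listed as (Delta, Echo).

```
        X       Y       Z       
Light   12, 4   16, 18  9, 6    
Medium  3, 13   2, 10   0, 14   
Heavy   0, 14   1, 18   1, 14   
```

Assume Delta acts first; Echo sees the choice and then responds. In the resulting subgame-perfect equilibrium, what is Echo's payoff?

Solve by backward induction (Delta leads).
- Light → Echo plays Y (best of 4, 18, 6); Delta gets 16.
- Medium → Echo plays Z (best of 13, 10, 14); Delta gets 0.
- Heavy → Echo plays Y (best of 14, 18, 14); Delta gets 1.
Maximizing over 16, 0, 1, Delta chooses Light. Subgame-perfect outcome: (Light, Y) with payoffs (16, 18).

18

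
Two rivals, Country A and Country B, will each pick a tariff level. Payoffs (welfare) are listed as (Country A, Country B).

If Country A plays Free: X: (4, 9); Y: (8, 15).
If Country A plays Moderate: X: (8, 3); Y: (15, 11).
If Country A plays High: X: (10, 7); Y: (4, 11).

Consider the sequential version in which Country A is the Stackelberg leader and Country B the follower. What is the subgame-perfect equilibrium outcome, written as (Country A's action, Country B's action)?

Work backward from Country B's decision.
- Free: Country B compares 9, 15 and picks Y; Country A would get 8.
- Moderate: Country B compares 3, 11 and picks Y; Country A would get 15.
- High: Country B compares 7, 11 and picks Y; Country A would get 4.
Maximizing over 8, 15, 4, Country A chooses Moderate. Subgame-perfect outcome: (Moderate, Y) with payoffs (15, 11).

(Moderate, Y)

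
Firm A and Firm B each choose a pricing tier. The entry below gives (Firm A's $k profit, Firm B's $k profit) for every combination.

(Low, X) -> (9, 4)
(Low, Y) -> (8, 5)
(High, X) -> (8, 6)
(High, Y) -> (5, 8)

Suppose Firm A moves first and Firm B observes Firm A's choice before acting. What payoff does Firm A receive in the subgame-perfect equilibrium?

Firm B best-responds to each possible Firm A move:
- Low: BR = Y, leader payoff 8.
- High: BR = Y, leader payoff 5.
Firm A's induced payoffs are 8, 5, so Firm A commits to Low. Subgame-perfect outcome: (Low, Y) with payoffs (8, 5).

8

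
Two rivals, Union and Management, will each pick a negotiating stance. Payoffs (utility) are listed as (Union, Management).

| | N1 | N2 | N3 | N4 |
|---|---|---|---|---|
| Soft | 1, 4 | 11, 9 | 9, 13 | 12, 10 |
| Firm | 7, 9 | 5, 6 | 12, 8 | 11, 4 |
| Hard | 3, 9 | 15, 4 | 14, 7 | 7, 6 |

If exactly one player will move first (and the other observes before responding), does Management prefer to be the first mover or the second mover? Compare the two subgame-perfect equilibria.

If Union leads: Management's best replies are Soft→N3, Firm→N1, Hard→N1; Union's induced payoffs 9, 7, 3; outcome (Soft, N3), payoffs (9, 13).
If Management leads: Union's best replies are N1→Firm, N2→Hard, N3→Hard, N4→Soft; Management's induced payoffs 9, 4, 7, 10; outcome (Soft, N4), payoffs (12, 10).
Management gets 10 moving first and 13 moving second, so Management prefers to move second.

second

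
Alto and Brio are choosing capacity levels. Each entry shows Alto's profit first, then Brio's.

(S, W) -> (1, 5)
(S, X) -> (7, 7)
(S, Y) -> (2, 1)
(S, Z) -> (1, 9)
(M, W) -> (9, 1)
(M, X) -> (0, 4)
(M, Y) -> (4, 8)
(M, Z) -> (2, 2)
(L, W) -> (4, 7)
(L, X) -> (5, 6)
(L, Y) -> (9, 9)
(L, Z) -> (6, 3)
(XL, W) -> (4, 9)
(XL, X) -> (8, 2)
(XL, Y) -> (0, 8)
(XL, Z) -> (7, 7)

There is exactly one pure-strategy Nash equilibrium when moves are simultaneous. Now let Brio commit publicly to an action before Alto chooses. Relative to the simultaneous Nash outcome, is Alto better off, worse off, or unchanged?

Alto best-responds to each possible Brio move:
- W: Alto compares 1, 9, 4, 4 and picks M; Brio would get 1.
- X: Alto compares 7, 0, 5, 8 and picks XL; Brio would get 2.
- Y: Alto compares 2, 4, 9, 0 and picks L; Brio would get 9.
- Z: Alto compares 1, 2, 6, 7 and picks XL; Brio would get 7.
Among 1, 2, 9, 7, the best is 9 at Y. Subgame-perfect outcome: (L, Y) with payoffs (9, 9).
Now find the simultaneous Nash equilibrium.
Alto's best replies: W→M; X→XL; Y→L; Z→XL.
Brio's best replies: S→Z; M→Y; L→Y; XL→W.
The unique mutual best reply is (L, Y), giving (9, 9).
Alto earns 9 sequentially versus 9 at the Nash outcome: unchanged.

unchanged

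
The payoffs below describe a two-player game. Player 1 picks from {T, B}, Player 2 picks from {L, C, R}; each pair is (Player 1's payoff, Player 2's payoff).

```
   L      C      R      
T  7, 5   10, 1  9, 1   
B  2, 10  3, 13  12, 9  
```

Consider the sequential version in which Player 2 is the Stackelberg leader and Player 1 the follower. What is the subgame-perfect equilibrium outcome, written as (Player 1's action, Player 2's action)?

(B, R)

Work backward from Player 1's decision.
- L: BR = T, leader payoff 5.
- C: BR = T, leader payoff 1.
- R: BR = B, leader payoff 9.
Among 5, 1, 9, the best is 9 at R. Subgame-perfect outcome: (B, R) with payoffs (12, 9).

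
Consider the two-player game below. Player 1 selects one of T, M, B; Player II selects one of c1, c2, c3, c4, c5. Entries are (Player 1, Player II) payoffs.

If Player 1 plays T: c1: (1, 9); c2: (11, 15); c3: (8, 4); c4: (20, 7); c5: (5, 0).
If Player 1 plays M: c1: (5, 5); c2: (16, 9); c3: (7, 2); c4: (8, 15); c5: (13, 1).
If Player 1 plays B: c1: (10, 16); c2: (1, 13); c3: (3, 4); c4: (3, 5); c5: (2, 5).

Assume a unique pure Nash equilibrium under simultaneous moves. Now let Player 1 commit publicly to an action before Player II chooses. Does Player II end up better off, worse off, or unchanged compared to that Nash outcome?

Player II best-responds to each possible Player 1 move:
- T → Player II plays c2 (best of 9, 15, 4, 7, 0); Player 1 gets 11.
- M → Player II plays c4 (best of 5, 9, 2, 15, 1); Player 1 gets 8.
- B → Player II plays c1 (best of 16, 13, 4, 5, 5); Player 1 gets 10.
Maximizing over 11, 8, 10, Player 1 chooses T. Subgame-perfect outcome: (T, c2) with payoffs (11, 15).
Under simultaneous play:
Player 1's best replies: c1→B; c2→M; c3→T; c4→T; c5→M.
Player II's best replies: T→c2; M→c4; B→c1.
The unique mutual best reply is (B, c1), giving (10, 16).
Player II earns 15 sequentially versus 16 at the Nash outcome: worse off.

worse off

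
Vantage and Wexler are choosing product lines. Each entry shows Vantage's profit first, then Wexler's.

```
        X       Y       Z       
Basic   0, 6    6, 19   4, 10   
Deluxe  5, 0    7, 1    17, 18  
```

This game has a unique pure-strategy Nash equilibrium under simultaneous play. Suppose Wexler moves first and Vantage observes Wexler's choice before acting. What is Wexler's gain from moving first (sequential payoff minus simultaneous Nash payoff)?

Vantage best-responds to each possible Wexler move:
- X: BR = Deluxe, leader payoff 0.
- Y: BR = Deluxe, leader payoff 1.
- Z: BR = Deluxe, leader payoff 18.
Maximizing over 0, 1, 18, Wexler chooses Z. Subgame-perfect outcome: (Deluxe, Z) with payoffs (17, 18).
Under simultaneous play:
Vantage's best replies: X→Deluxe; Y→Deluxe; Z→Deluxe.
Wexler's best replies: Basic→Y; Deluxe→Z.
Only (Deluxe, Z) has each player best-responding; Nash payoffs (17, 18).
Wexler's commitment gain: 18 − 18 = 0.

0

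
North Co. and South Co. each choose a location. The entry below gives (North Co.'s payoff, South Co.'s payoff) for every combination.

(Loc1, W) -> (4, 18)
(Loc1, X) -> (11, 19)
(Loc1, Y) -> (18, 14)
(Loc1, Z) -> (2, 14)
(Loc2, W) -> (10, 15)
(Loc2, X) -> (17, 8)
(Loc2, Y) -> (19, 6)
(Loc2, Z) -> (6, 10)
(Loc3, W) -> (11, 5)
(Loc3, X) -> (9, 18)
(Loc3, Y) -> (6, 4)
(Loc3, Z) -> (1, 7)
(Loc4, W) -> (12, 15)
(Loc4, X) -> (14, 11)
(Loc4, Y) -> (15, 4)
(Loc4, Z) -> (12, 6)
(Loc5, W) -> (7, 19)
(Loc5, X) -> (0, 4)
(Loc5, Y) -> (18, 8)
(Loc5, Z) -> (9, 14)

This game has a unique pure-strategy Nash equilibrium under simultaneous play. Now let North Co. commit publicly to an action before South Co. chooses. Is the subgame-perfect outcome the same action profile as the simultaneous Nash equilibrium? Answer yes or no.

Work backward from South Co.'s decision.
- Loc1: South Co. compares 18, 19, 14, 14 and picks X; North Co. would get 11.
- Loc2: South Co. compares 15, 8, 6, 10 and picks W; North Co. would get 10.
- Loc3: South Co. compares 5, 18, 4, 7 and picks X; North Co. would get 9.
- Loc4: South Co. compares 15, 11, 4, 6 and picks W; North Co. would get 12.
- Loc5: South Co. compares 19, 4, 8, 14 and picks W; North Co. would get 7.
North Co.'s induced payoffs are 11, 10, 9, 12, 7, so North Co. commits to Loc4. Subgame-perfect outcome: (Loc4, W) with payoffs (12, 15).
For the simultaneous game, intersect best replies.
North Co.'s best replies: W→Loc4; X→Loc2; Y→Loc2; Z→Loc4.
South Co.'s best replies: Loc1→X; Loc2→W; Loc3→X; Loc4→W; Loc5→W.
Only (Loc4, W) has each player best-responding; Nash payoffs (12, 15).
Sequential outcome (Loc4, W) coincides with the Nash profile (Loc4, W).

yes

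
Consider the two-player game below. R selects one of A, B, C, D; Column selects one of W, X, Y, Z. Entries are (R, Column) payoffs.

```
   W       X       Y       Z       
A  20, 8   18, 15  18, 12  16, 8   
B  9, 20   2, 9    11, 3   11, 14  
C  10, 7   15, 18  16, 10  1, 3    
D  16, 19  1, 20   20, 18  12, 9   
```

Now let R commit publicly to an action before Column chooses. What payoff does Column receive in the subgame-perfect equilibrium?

15

Column best-responds to each possible R move:
- A: Column compares 8, 15, 12, 8 and picks X; R would get 18.
- B: Column compares 20, 9, 3, 14 and picks W; R would get 9.
- C: Column compares 7, 18, 10, 3 and picks X; R would get 15.
- D: Column compares 19, 20, 18, 9 and picks X; R would get 1.
Among 18, 9, 15, 1, the best is 18 at A. Subgame-perfect outcome: (A, X) with payoffs (18, 15).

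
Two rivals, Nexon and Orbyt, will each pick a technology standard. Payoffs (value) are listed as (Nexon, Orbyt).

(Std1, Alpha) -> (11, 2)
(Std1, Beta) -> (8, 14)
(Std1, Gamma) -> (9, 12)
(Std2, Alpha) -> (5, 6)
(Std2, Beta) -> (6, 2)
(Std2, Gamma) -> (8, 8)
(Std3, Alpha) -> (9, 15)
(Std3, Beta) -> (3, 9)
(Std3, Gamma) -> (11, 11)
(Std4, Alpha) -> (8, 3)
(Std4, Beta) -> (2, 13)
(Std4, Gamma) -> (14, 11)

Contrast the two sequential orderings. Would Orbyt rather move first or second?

second

If Nexon leads: Orbyt's best replies are Std1→Beta, Std2→Gamma, Std3→Alpha, Std4→Beta; Nexon's induced payoffs 8, 8, 9, 2; outcome (Std3, Alpha), payoffs (9, 15).
If Orbyt leads: Nexon's best replies are Alpha→Std1, Beta→Std1, Gamma→Std4; Orbyt's induced payoffs 2, 14, 11; outcome (Std1, Beta), payoffs (8, 14).
Orbyt gets 14 moving first and 15 moving second, so Orbyt prefers to move second.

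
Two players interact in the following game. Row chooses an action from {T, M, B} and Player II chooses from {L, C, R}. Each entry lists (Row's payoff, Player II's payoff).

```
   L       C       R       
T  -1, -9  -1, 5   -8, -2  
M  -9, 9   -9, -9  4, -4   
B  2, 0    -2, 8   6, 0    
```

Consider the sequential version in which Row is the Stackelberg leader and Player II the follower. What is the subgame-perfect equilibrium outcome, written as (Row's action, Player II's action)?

Backward induction with Row moving first.
- T: BR = C, leader payoff -1.
- M: BR = L, leader payoff -9.
- B: BR = C, leader payoff -2.
Among -1, -9, -2, the best is -1 at T. Subgame-perfect outcome: (T, C) with payoffs (-1, 5).

(T, C)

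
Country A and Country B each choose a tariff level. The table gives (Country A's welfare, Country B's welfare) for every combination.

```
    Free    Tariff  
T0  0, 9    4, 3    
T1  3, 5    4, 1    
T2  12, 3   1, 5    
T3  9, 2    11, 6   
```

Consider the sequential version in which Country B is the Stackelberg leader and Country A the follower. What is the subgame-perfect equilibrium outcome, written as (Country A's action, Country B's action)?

Country A best-responds to each possible Country B move:
- Free → Country A plays T2 (best of 0, 3, 12, 9); Country B gets 3.
- Tariff → Country A plays T3 (best of 4, 4, 1, 11); Country B gets 6.
Maximizing over 3, 6, Country B chooses Tariff. Subgame-perfect outcome: (T3, Tariff) with payoffs (11, 6).

(T3, Tariff)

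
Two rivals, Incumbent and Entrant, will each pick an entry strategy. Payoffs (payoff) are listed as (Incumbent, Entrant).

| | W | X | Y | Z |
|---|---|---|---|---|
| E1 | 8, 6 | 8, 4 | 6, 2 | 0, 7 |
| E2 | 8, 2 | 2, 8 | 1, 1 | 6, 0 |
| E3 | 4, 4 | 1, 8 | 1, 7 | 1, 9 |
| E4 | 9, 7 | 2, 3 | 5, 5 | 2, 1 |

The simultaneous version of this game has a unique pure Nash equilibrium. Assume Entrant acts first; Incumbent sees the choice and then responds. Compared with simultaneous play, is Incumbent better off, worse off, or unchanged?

Incumbent best-responds to each possible Entrant move:
- W: BR = E4, leader payoff 7.
- X: BR = E1, leader payoff 4.
- Y: BR = E1, leader payoff 2.
- Z: BR = E2, leader payoff 0.
Entrant's induced payoffs are 7, 4, 2, 0, so Entrant commits to W. Subgame-perfect outcome: (E4, W) with payoffs (9, 7).
For the simultaneous game, intersect best replies.
Incumbent's best replies: W→E4; X→E1; Y→E1; Z→E2.
Entrant's best replies: E1→Z; E2→X; E3→Z; E4→W.
Only (E4, W) has each player best-responding; Nash payoffs (9, 7).
Incumbent earns 9 sequentially versus 9 at the Nash outcome: unchanged.

unchanged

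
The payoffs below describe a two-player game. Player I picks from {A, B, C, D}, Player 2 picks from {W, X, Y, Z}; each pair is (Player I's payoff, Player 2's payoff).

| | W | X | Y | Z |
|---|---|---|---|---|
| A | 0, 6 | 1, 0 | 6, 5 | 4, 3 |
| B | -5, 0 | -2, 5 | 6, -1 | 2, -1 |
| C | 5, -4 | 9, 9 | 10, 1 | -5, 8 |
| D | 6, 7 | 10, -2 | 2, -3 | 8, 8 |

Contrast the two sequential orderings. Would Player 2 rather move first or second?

second

If Player I leads: Player 2's best replies are A→W, B→X, C→X, D→Z; Player I's induced payoffs 0, -2, 9, 8; outcome (C, X), payoffs (9, 9).
If Player 2 leads: Player I's best replies are W→D, X→D, Y→C, Z→D; Player 2's induced payoffs 7, -2, 1, 8; outcome (D, Z), payoffs (8, 8).
Player 2 gets 8 moving first and 9 moving second, so Player 2 prefers to move second.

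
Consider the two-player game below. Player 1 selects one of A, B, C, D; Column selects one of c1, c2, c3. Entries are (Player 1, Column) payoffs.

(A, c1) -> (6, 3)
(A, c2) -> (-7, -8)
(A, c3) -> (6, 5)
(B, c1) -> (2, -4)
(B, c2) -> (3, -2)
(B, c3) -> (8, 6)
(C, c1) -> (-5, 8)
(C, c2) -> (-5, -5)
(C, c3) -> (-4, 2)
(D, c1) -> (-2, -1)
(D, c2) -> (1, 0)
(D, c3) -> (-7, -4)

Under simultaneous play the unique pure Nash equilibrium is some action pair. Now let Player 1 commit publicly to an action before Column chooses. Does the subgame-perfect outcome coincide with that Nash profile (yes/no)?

yes

Backward induction with Player 1 moving first.
- A: BR = c3, leader payoff 6.
- B: BR = c3, leader payoff 8.
- C: BR = c1, leader payoff -5.
- D: BR = c2, leader payoff 1.
Among 6, 8, -5, 1, the best is 8 at B. Subgame-perfect outcome: (B, c3) with payoffs (8, 6).
For the simultaneous game, intersect best replies.
Player 1's best replies: c1→A; c2→B; c3→B.
Column's best replies: A→c3; B→c3; C→c1; D→c2.
The unique mutual best reply is (B, c3), giving (8, 6).
Sequential outcome (B, c3) coincides with the Nash profile (B, c3).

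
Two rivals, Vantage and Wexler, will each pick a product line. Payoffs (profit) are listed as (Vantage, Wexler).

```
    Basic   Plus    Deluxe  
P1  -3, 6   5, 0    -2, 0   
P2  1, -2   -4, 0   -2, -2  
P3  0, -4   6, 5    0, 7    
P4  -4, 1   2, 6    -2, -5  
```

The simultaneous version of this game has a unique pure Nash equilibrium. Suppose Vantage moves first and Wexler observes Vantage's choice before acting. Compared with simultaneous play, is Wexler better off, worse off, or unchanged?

worse off

Wexler best-responds to each possible Vantage move:
- P1: BR = Basic, leader payoff -3.
- P2: BR = Plus, leader payoff -4.
- P3: BR = Deluxe, leader payoff 0.
- P4: BR = Plus, leader payoff 2.
Maximizing over -3, -4, 0, 2, Vantage chooses P4. Subgame-perfect outcome: (P4, Plus) with payoffs (2, 6).
For the simultaneous game, intersect best replies.
Vantage's best replies: Basic→P2; Plus→P3; Deluxe→P3.
Wexler's best replies: P1→Basic; P2→Plus; P3→Deluxe; P4→Plus.
Only (P3, Deluxe) has each player best-responding; Nash payoffs (0, 7).
Wexler earns 6 sequentially versus 7 at the Nash outcome: worse off.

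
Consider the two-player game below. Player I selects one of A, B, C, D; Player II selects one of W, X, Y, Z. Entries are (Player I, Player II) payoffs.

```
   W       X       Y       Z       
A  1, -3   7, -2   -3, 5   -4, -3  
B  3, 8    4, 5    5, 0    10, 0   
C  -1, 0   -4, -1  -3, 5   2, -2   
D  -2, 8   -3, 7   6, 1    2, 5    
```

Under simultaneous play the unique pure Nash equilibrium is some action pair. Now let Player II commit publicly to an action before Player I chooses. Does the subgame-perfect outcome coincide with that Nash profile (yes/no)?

yes

Solve by backward induction (Player II leads).
- W: Player I compares 1, 3, -1, -2 and picks B; Player II would get 8.
- X: Player I compares 7, 4, -4, -3 and picks A; Player II would get -2.
- Y: Player I compares -3, 5, -3, 6 and picks D; Player II would get 1.
- Z: Player I compares -4, 10, 2, 2 and picks B; Player II would get 0.
Maximizing over 8, -2, 1, 0, Player II chooses W. Subgame-perfect outcome: (B, W) with payoffs (3, 8).
Under simultaneous play:
Player I's best replies: W→B; X→A; Y→D; Z→B.
Player II's best replies: A→Y; B→W; C→Y; D→W.
Only (B, W) has each player best-responding; Nash payoffs (3, 8).
Sequential outcome (B, W) coincides with the Nash profile (B, W).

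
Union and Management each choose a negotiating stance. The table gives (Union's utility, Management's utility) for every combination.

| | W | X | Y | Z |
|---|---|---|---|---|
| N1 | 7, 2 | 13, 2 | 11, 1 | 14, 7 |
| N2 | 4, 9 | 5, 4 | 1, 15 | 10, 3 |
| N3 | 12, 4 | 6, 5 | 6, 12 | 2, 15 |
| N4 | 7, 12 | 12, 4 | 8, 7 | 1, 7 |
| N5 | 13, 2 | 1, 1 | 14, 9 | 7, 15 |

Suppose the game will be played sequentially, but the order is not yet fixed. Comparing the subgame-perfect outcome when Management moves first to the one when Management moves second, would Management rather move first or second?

first

If Union leads: Management's best replies are N1→Z, N2→Y, N3→Z, N4→W, N5→Z; Union's induced payoffs 14, 1, 2, 7, 7; outcome (N1, Z), payoffs (14, 7).
If Management leads: Union's best replies are W→N5, X→N1, Y→N5, Z→N1; Management's induced payoffs 2, 2, 9, 7; outcome (N5, Y), payoffs (14, 9).
Management gets 9 moving first and 7 moving second, so Management prefers to move first.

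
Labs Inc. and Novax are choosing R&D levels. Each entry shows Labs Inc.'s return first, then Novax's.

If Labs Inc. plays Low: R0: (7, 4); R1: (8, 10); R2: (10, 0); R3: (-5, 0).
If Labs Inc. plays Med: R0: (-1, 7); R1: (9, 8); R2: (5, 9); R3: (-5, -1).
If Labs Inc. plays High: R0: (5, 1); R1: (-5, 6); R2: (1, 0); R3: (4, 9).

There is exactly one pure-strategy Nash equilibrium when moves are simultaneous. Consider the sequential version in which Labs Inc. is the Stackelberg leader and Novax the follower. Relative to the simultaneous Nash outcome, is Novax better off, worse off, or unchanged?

better off

Backward induction with Labs Inc. moving first.
- Low: Novax compares 4, 10, 0, 0 and picks R1; Labs Inc. would get 8.
- Med: Novax compares 7, 8, 9, -1 and picks R2; Labs Inc. would get 5.
- High: Novax compares 1, 6, 0, 9 and picks R3; Labs Inc. would get 4.
Maximizing over 8, 5, 4, Labs Inc. chooses Low. Subgame-perfect outcome: (Low, R1) with payoffs (8, 10).
For the simultaneous game, intersect best replies.
Labs Inc.'s best replies: R0→Low; R1→Med; R2→Low; R3→High.
Novax's best replies: Low→R1; Med→R2; High→R3.
The unique mutual best reply is (High, R3), giving (4, 9).
Novax earns 10 sequentially versus 9 at the Nash outcome: better off.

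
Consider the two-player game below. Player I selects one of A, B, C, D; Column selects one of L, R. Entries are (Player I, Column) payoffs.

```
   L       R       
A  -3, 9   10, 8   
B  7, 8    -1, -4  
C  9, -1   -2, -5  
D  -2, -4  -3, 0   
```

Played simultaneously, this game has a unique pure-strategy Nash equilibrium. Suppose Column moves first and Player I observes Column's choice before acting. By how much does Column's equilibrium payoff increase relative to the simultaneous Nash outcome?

9

Backward induction with Column moving first.
- L: BR = C, leader payoff -1.
- R: BR = A, leader payoff 8.
Among -1, 8, the best is 8 at R. Subgame-perfect outcome: (A, R) with payoffs (10, 8).
Now find the simultaneous Nash equilibrium.
Player I's best replies: L→C; R→A.
Column's best replies: A→L; B→L; C→L; D→R.
Only (C, L) has each player best-responding; Nash payoffs (9, -1).
Column's commitment gain: 8 − -1 = 9.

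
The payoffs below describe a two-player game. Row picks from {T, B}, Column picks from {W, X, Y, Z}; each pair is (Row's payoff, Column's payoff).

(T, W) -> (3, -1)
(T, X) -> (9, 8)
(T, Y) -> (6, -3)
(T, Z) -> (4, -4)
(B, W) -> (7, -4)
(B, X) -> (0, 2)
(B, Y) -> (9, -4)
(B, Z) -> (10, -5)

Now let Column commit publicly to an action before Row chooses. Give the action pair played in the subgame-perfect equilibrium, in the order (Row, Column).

(T, X)

Backward induction with Column moving first.
- W → Row plays B (best of 3, 7); Column gets -4.
- X → Row plays T (best of 9, 0); Column gets 8.
- Y → Row plays B (best of 6, 9); Column gets -4.
- Z → Row plays B (best of 4, 10); Column gets -5.
Column's induced payoffs are -4, 8, -4, -5, so Column commits to X. Subgame-perfect outcome: (T, X) with payoffs (9, 8).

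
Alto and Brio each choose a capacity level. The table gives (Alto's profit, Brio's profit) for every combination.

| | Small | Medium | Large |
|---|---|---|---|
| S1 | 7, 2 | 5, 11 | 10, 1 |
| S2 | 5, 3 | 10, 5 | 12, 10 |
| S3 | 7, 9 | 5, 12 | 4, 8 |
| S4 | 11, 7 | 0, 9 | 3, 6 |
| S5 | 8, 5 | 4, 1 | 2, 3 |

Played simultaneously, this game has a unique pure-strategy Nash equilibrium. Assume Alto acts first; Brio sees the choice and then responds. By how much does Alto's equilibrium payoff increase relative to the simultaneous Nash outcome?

Backward induction with Alto moving first.
- S1: Brio compares 2, 11, 1 and picks Medium; Alto would get 5.
- S2: Brio compares 3, 5, 10 and picks Large; Alto would get 12.
- S3: Brio compares 9, 12, 8 and picks Medium; Alto would get 5.
- S4: Brio compares 7, 9, 6 and picks Medium; Alto would get 0.
- S5: Brio compares 5, 1, 3 and picks Small; Alto would get 8.
Maximizing over 5, 12, 5, 0, 8, Alto chooses S2. Subgame-perfect outcome: (S2, Large) with payoffs (12, 10).
Now find the simultaneous Nash equilibrium.
Alto's best replies: Small→S4; Medium→S2; Large→S2.
Brio's best replies: S1→Medium; S2→Large; S3→Medium; S4→Medium; S5→Small.
The unique mutual best reply is (S2, Large), giving (12, 10).
Alto's commitment gain: 12 − 12 = 0.

0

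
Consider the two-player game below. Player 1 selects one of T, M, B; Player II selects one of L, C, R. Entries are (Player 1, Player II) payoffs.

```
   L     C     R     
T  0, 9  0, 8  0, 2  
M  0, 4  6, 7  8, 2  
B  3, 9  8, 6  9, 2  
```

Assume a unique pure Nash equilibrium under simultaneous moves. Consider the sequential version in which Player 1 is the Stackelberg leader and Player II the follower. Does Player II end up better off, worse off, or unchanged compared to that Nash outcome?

worse off

Player II best-responds to each possible Player 1 move:
- T → Player II plays L (best of 9, 8, 2); Player 1 gets 0.
- M → Player II plays C (best of 4, 7, 2); Player 1 gets 6.
- B → Player II plays L (best of 9, 6, 2); Player 1 gets 3.
Maximizing over 0, 6, 3, Player 1 chooses M. Subgame-perfect outcome: (M, C) with payoffs (6, 7).
For the simultaneous game, intersect best replies.
Player 1's best replies: L→B; C→B; R→B.
Player II's best replies: T→L; M→C; B→L.
Only (B, L) has each player best-responding; Nash payoffs (3, 9).
Player II earns 7 sequentially versus 9 at the Nash outcome: worse off.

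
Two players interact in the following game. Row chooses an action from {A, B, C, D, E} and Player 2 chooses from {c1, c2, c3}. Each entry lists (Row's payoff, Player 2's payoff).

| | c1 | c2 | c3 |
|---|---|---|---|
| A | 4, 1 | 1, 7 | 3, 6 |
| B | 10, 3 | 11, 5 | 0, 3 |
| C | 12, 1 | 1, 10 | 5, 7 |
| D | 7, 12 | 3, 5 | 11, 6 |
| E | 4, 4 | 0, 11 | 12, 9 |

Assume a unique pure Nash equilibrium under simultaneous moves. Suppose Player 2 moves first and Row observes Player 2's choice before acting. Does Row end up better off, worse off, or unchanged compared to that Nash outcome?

better off

Solve by backward induction (Player 2 leads).
- c1: BR = C, leader payoff 1.
- c2: BR = B, leader payoff 5.
- c3: BR = E, leader payoff 9.
Maximizing over 1, 5, 9, Player 2 chooses c3. Subgame-perfect outcome: (E, c3) with payoffs (12, 9).
For the simultaneous game, intersect best replies.
Row's best replies: c1→C; c2→B; c3→E.
Player 2's best replies: A→c2; B→c2; C→c2; D→c1; E→c2.
The unique mutual best reply is (B, c2), giving (11, 5).
Row earns 12 sequentially versus 11 at the Nash outcome: better off.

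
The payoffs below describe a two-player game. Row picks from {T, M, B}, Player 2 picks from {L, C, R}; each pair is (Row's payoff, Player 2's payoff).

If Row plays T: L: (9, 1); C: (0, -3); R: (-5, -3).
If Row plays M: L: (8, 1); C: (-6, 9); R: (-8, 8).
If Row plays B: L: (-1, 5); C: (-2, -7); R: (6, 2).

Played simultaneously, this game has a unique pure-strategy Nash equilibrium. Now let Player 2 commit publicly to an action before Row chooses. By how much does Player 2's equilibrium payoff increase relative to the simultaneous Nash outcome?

Solve by backward induction (Player 2 leads).
- L: BR = T, leader payoff 1.
- C: BR = T, leader payoff -3.
- R: BR = B, leader payoff 2.
Among 1, -3, 2, the best is 2 at R. Subgame-perfect outcome: (B, R) with payoffs (6, 2).
Now find the simultaneous Nash equilibrium.
Row's best replies: L→T; C→T; R→B.
Player 2's best replies: T→L; M→C; B→L.
The unique mutual best reply is (T, L), giving (9, 1).
Player 2's commitment gain: 2 − 1 = 1.

1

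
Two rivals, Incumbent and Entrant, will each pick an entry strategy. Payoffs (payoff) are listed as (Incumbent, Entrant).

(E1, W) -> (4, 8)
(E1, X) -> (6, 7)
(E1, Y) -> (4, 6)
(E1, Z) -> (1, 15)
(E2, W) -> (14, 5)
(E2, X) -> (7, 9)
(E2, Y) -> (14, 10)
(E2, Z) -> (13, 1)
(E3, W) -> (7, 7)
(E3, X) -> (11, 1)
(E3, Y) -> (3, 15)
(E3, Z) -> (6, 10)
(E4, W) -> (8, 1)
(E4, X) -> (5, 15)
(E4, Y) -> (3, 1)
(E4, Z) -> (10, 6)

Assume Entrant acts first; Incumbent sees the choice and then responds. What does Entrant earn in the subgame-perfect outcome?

Solve by backward induction (Entrant leads).
- W: Incumbent compares 4, 14, 7, 8 and picks E2; Entrant would get 5.
- X: Incumbent compares 6, 7, 11, 5 and picks E3; Entrant would get 1.
- Y: Incumbent compares 4, 14, 3, 3 and picks E2; Entrant would get 10.
- Z: Incumbent compares 1, 13, 6, 10 and picks E2; Entrant would get 1.
Among 5, 1, 10, 1, the best is 10 at Y. Subgame-perfect outcome: (E2, Y) with payoffs (14, 10).

10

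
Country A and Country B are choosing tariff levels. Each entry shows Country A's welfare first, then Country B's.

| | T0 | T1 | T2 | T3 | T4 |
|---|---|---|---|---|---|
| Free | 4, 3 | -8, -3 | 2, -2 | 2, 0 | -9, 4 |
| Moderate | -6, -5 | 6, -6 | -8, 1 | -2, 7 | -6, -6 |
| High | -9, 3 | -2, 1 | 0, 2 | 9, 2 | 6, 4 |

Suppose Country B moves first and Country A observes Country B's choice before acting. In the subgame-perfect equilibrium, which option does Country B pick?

T4

Solve by backward induction (Country B leads).
- T0: Country A compares 4, -6, -9 and picks Free; Country B would get 3.
- T1: Country A compares -8, 6, -2 and picks Moderate; Country B would get -6.
- T2: Country A compares 2, -8, 0 and picks Free; Country B would get -2.
- T3: Country A compares 2, -2, 9 and picks High; Country B would get 2.
- T4: Country A compares -9, -6, 6 and picks High; Country B would get 4.
Maximizing over 3, -6, -2, 2, 4, Country B chooses T4. Subgame-perfect outcome: (High, T4) with payoffs (6, 4).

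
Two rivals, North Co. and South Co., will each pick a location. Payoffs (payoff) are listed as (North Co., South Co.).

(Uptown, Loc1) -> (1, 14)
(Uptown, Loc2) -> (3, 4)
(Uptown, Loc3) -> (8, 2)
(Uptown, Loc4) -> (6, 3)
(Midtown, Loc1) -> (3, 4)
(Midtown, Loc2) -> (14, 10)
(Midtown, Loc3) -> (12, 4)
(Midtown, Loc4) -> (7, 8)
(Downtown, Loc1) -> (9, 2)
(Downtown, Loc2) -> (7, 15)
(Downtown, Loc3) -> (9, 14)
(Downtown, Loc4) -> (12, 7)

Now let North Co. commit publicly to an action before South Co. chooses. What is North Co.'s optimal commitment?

Midtown

Backward induction with North Co. moving first.
- Uptown: BR = Loc1, leader payoff 1.
- Midtown: BR = Loc2, leader payoff 14.
- Downtown: BR = Loc2, leader payoff 7.
North Co.'s induced payoffs are 1, 14, 7, so North Co. commits to Midtown. Subgame-perfect outcome: (Midtown, Loc2) with payoffs (14, 10).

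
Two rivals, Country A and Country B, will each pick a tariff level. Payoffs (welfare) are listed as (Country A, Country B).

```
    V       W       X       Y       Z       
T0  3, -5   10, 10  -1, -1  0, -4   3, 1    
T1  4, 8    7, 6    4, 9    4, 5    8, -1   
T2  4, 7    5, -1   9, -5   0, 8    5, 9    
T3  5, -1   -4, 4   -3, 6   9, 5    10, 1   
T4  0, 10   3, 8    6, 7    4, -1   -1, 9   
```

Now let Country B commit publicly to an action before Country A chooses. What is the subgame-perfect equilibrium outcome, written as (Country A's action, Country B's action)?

(T0, W)

Solve by backward induction (Country B leads).
- V → Country A plays T3 (best of 3, 4, 4, 5, 0); Country B gets -1.
- W → Country A plays T0 (best of 10, 7, 5, -4, 3); Country B gets 10.
- X → Country A plays T2 (best of -1, 4, 9, -3, 6); Country B gets -5.
- Y → Country A plays T3 (best of 0, 4, 0, 9, 4); Country B gets 5.
- Z → Country A plays T3 (best of 3, 8, 5, 10, -1); Country B gets 1.
Country B's induced payoffs are -1, 10, -5, 5, 1, so Country B commits to W. Subgame-perfect outcome: (T0, W) with payoffs (10, 10).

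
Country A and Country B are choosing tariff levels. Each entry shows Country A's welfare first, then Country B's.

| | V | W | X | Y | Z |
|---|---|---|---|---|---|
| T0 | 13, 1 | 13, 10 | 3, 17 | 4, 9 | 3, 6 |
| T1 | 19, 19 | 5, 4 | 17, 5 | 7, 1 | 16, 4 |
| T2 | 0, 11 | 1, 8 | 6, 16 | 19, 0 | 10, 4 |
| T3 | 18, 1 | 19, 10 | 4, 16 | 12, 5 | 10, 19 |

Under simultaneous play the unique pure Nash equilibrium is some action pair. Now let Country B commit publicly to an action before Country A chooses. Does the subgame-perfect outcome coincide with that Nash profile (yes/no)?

yes

Solve by backward induction (Country B leads).
- V → Country A plays T1 (best of 13, 19, 0, 18); Country B gets 19.
- W → Country A plays T3 (best of 13, 5, 1, 19); Country B gets 10.
- X → Country A plays T1 (best of 3, 17, 6, 4); Country B gets 5.
- Y → Country A plays T2 (best of 4, 7, 19, 12); Country B gets 0.
- Z → Country A plays T1 (best of 3, 16, 10, 10); Country B gets 4.
Among 19, 10, 5, 0, 4, the best is 19 at V. Subgame-perfect outcome: (T1, V) with payoffs (19, 19).
Now find the simultaneous Nash equilibrium.
Country A's best replies: V→T1; W→T3; X→T1; Y→T2; Z→T1.
Country B's best replies: T0→X; T1→V; T2→X; T3→Z.
Only (T1, V) has each player best-responding; Nash payoffs (19, 19).
Sequential outcome (T1, V) coincides with the Nash profile (T1, V).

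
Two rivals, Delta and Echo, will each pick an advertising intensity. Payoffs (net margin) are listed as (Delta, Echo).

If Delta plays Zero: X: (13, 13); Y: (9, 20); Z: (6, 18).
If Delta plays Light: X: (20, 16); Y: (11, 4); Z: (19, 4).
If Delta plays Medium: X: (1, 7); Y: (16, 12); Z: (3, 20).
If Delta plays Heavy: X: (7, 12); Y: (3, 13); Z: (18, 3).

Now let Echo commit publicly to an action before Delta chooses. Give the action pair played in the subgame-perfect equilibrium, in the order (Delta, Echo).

(Light, X)

Delta best-responds to each possible Echo move:
- X → Delta plays Light (best of 13, 20, 1, 7); Echo gets 16.
- Y → Delta plays Medium (best of 9, 11, 16, 3); Echo gets 12.
- Z → Delta plays Light (best of 6, 19, 3, 18); Echo gets 4.
Maximizing over 16, 12, 4, Echo chooses X. Subgame-perfect outcome: (Light, X) with payoffs (20, 16).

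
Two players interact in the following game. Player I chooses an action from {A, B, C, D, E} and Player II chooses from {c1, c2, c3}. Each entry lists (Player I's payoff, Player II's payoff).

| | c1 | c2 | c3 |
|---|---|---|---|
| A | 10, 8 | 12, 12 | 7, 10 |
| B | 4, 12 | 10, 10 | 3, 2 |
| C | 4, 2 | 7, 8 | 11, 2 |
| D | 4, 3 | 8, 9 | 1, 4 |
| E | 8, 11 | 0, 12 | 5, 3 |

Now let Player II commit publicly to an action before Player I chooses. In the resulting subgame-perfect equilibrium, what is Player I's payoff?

12

Solve by backward induction (Player II leads).
- c1 → Player I plays A (best of 10, 4, 4, 4, 8); Player II gets 8.
- c2 → Player I plays A (best of 12, 10, 7, 8, 0); Player II gets 12.
- c3 → Player I plays C (best of 7, 3, 11, 1, 5); Player II gets 2.
Player II's induced payoffs are 8, 12, 2, so Player II commits to c2. Subgame-perfect outcome: (A, c2) with payoffs (12, 12).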